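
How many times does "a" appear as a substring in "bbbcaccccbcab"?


Searching for "a" in "bbbcaccccbcab"
Scanning each position:
  Position 0: "b" => no
  Position 1: "b" => no
  Position 2: "b" => no
  Position 3: "c" => no
  Position 4: "a" => MATCH
  Position 5: "c" => no
  Position 6: "c" => no
  Position 7: "c" => no
  Position 8: "c" => no
  Position 9: "b" => no
  Position 10: "c" => no
  Position 11: "a" => MATCH
  Position 12: "b" => no
Total occurrences: 2

2


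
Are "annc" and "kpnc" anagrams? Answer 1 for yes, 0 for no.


Strings: "annc", "kpnc"
Sorted first:  acnn
Sorted second: cknp
Differ at position 0: 'a' vs 'c' => not anagrams

0


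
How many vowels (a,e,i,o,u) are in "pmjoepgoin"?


Input: pmjoepgoin
Checking each character:
  'p' at position 0: consonant
  'm' at position 1: consonant
  'j' at position 2: consonant
  'o' at position 3: vowel (running total: 1)
  'e' at position 4: vowel (running total: 2)
  'p' at position 5: consonant
  'g' at position 6: consonant
  'o' at position 7: vowel (running total: 3)
  'i' at position 8: vowel (running total: 4)
  'n' at position 9: consonant
Total vowels: 4

4


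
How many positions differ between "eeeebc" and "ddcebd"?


Comparing "eeeebc" and "ddcebd" position by position:
  Position 0: 'e' vs 'd' => DIFFER
  Position 1: 'e' vs 'd' => DIFFER
  Position 2: 'e' vs 'c' => DIFFER
  Position 3: 'e' vs 'e' => same
  Position 4: 'b' vs 'b' => same
  Position 5: 'c' vs 'd' => DIFFER
Positions that differ: 4

4


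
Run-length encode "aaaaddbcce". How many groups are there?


Input: aaaaddbcce
Scanning for consecutive runs:
  Group 1: 'a' x 4 (positions 0-3)
  Group 2: 'd' x 2 (positions 4-5)
  Group 3: 'b' x 1 (positions 6-6)
  Group 4: 'c' x 2 (positions 7-8)
  Group 5: 'e' x 1 (positions 9-9)
Total groups: 5

5


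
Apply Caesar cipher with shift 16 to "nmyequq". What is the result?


Caesar cipher: shift "nmyequq" by 16
  'n' (pos 13) + 16 = pos 3 = 'd'
  'm' (pos 12) + 16 = pos 2 = 'c'
  'y' (pos 24) + 16 = pos 14 = 'o'
  'e' (pos 4) + 16 = pos 20 = 'u'
  'q' (pos 16) + 16 = pos 6 = 'g'
  'u' (pos 20) + 16 = pos 10 = 'k'
  'q' (pos 16) + 16 = pos 6 = 'g'
Result: dcougkg

dcougkg


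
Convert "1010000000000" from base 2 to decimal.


Input: "1010000000000" in base 2
Positional expansion:
  Digit '1' (value 1) x 2^12 = 4096
  Digit '0' (value 0) x 2^11 = 0
  Digit '1' (value 1) x 2^10 = 1024
  Digit '0' (value 0) x 2^9 = 0
  Digit '0' (value 0) x 2^8 = 0
  Digit '0' (value 0) x 2^7 = 0
  Digit '0' (value 0) x 2^6 = 0
  Digit '0' (value 0) x 2^5 = 0
  Digit '0' (value 0) x 2^4 = 0
  Digit '0' (value 0) x 2^3 = 0
  Digit '0' (value 0) x 2^2 = 0
  Digit '0' (value 0) x 2^1 = 0
  Digit '0' (value 0) x 2^0 = 0
Sum = 5120

5120


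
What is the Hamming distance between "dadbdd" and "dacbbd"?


Comparing "dadbdd" and "dacbbd" position by position:
  Position 0: 'd' vs 'd' => same
  Position 1: 'a' vs 'a' => same
  Position 2: 'd' vs 'c' => differ
  Position 3: 'b' vs 'b' => same
  Position 4: 'd' vs 'b' => differ
  Position 5: 'd' vs 'd' => same
Total differences (Hamming distance): 2

2


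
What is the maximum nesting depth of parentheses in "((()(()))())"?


Input: "((()(()))())"
Tracking depth:
  Position 0 '(': depth becomes 1
  Position 1 '(': depth becomes 2
  Position 2 '(': depth becomes 3
  Position 3 ')': depth becomes 2
  Position 4 '(': depth becomes 3
  Position 5 '(': depth becomes 4
  Position 6 ')': depth becomes 3
  Position 7 ')': depth becomes 2
  Position 8 ')': depth becomes 1
  Position 9 '(': depth becomes 2
  Position 10 ')': depth becomes 1
  Position 11 ')': depth becomes 0
Maximum depth reached: 4

4


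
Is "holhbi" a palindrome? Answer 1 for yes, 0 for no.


Input: holhbi
Reversed: ibhloh
  Compare pos 0 ('h') with pos 5 ('i'): MISMATCH
  Compare pos 1 ('o') with pos 4 ('b'): MISMATCH
  Compare pos 2 ('l') with pos 3 ('h'): MISMATCH
Result: not a palindrome

0


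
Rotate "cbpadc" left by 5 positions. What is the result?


Input: "cbpadc", rotate left by 5
First 5 characters: "cbpad"
Remaining characters: "c"
Concatenate remaining + first: "c" + "cbpad" = "ccbpad"

ccbpad


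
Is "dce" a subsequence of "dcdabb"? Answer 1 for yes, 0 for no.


Check if "dce" is a subsequence of "dcdabb"
Greedy scan:
  Position 0 ('d'): matches sub[0] = 'd'
  Position 1 ('c'): matches sub[1] = 'c'
  Position 2 ('d'): no match needed
  Position 3 ('a'): no match needed
  Position 4 ('b'): no match needed
  Position 5 ('b'): no match needed
Only matched 2/3 characters => not a subsequence

0


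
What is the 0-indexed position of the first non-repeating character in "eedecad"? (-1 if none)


Input: eedecad
Character frequencies:
  'a': 1
  'c': 1
  'd': 2
  'e': 3
Scanning left to right for freq == 1:
  Position 0 ('e'): freq=3, skip
  Position 1 ('e'): freq=3, skip
  Position 2 ('d'): freq=2, skip
  Position 3 ('e'): freq=3, skip
  Position 4 ('c'): unique! => answer = 4

4


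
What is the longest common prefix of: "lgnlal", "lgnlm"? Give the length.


Words: lgnlal, lgnlm
  Position 0: all 'l' => match
  Position 1: all 'g' => match
  Position 2: all 'n' => match
  Position 3: all 'l' => match
  Position 4: ('a', 'm') => mismatch, stop
LCP = "lgnl" (length 4)

4


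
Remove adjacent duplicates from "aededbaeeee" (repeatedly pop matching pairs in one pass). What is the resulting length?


Input: aededbaeeee
Stack-based adjacent duplicate removal:
  Read 'a': push. Stack: a
  Read 'e': push. Stack: ae
  Read 'd': push. Stack: aed
  Read 'e': push. Stack: aede
  Read 'd': push. Stack: aeded
  Read 'b': push. Stack: aededb
  Read 'a': push. Stack: aededba
  Read 'e': push. Stack: aededbae
  Read 'e': matches stack top 'e' => pop. Stack: aededba
  Read 'e': push. Stack: aededbae
  Read 'e': matches stack top 'e' => pop. Stack: aededba
Final stack: "aededba" (length 7)

7


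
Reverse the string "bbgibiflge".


Input: bbgibiflge
Reading characters right to left:
  Position 9: 'e'
  Position 8: 'g'
  Position 7: 'l'
  Position 6: 'f'
  Position 5: 'i'
  Position 4: 'b'
  Position 3: 'i'
  Position 2: 'g'
  Position 1: 'b'
  Position 0: 'b'
Reversed: eglfibigbb

eglfibigbb


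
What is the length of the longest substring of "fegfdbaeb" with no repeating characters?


Input: "fegfdbaeb"
Sliding window (track last position of each char):
  Position 0 ('f'): window [0,0] length 1 -- new best
  Position 1 ('e'): window [0,1] length 2 -- new best
  Position 2 ('g'): window [0,2] length 3 -- new best
  Position 3 ('f'): repeat (last at 0), move window start to 1
  Position 3 ('f'): window [1,3] length 3
  Position 4 ('d'): window [1,4] length 4 -- new best
  Position 5 ('b'): window [1,5] length 5 -- new best
  Position 6 ('a'): window [1,6] length 6 -- new best
  Position 7 ('e'): repeat (last at 1), move window start to 2
  Position 7 ('e'): window [2,7] length 6
  Position 8 ('b'): repeat (last at 5), move window start to 6
  Position 8 ('b'): window [6,8] length 3
Longest substring with no repeats: "egfdba" with length 6

6


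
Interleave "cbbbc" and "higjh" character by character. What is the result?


Interleaving "cbbbc" and "higjh":
  Position 0: 'c' from first, 'h' from second => "ch"
  Position 1: 'b' from first, 'i' from second => "bi"
  Position 2: 'b' from first, 'g' from second => "bg"
  Position 3: 'b' from first, 'j' from second => "bj"
  Position 4: 'c' from first, 'h' from second => "ch"
Result: chbibgbjch

chbibgbjch


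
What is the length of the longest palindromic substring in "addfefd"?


Input: "addfefd"
Checking substrings for palindromes:
  [2:7] "dfefd" (len 5) => palindrome
  [3:6] "fef" (len 3) => palindrome
  [1:3] "dd" (len 2) => palindrome
Longest palindromic substring: "dfefd" with length 5

5


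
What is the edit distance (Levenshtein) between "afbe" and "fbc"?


Computing edit distance: "afbe" -> "fbc"
DP table:
           f    b    c
      0    1    2    3
  a   1    1    2    3
  f   2    1    2    3
  b   3    2    1    2
  e   4    3    2    2
Edit distance = dp[4][3] = 2

2


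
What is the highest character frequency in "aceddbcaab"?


Input: aceddbcaab
Character counts:
  'a': 3
  'b': 2
  'c': 2
  'd': 2
  'e': 1
Maximum frequency: 3

3


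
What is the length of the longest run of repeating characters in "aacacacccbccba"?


Input: "aacacacccbccba"
Scanning for longest run:
  Position 1 ('a'): continues run of 'a', length=2
  Position 2 ('c'): new char, reset run to 1
  Position 3 ('a'): new char, reset run to 1
  Position 4 ('c'): new char, reset run to 1
  Position 5 ('a'): new char, reset run to 1
  Position 6 ('c'): new char, reset run to 1
  Position 7 ('c'): continues run of 'c', length=2
  Position 8 ('c'): continues run of 'c', length=3
  Position 9 ('b'): new char, reset run to 1
  Position 10 ('c'): new char, reset run to 1
  Position 11 ('c'): continues run of 'c', length=2
  Position 12 ('b'): new char, reset run to 1
  Position 13 ('a'): new char, reset run to 1
Longest run: 'c' with length 3

3


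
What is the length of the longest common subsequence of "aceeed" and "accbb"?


LCS of "aceeed" and "accbb"
DP table:
           a    c    c    b    b
      0    0    0    0    0    0
  a   0    1    1    1    1    1
  c   0    1    2    2    2    2
  e   0    1    2    2    2    2
  e   0    1    2    2    2    2
  e   0    1    2    2    2    2
  d   0    1    2    2    2    2
LCS length = dp[6][5] = 2

2


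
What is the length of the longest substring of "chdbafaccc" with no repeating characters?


Input: "chdbafaccc"
Sliding window (track last position of each char):
  Position 0 ('c'): window [0,0] length 1 -- new best
  Position 1 ('h'): window [0,1] length 2 -- new best
  Position 2 ('d'): window [0,2] length 3 -- new best
  Position 3 ('b'): window [0,3] length 4 -- new best
  Position 4 ('a'): window [0,4] length 5 -- new best
  Position 5 ('f'): window [0,5] length 6 -- new best
  Position 6 ('a'): repeat (last at 4), move window start to 5
  Position 6 ('a'): window [5,6] length 2
  Position 7 ('c'): window [5,7] length 3
  Position 8 ('c'): repeat (last at 7), move window start to 8
  Position 8 ('c'): window [8,8] length 1
  Position 9 ('c'): repeat (last at 8), move window start to 9
  Position 9 ('c'): window [9,9] length 1
Longest substring with no repeats: "chdbaf" with length 6

6


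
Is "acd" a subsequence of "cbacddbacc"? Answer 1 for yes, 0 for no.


Check if "acd" is a subsequence of "cbacddbacc"
Greedy scan:
  Position 0 ('c'): no match needed
  Position 1 ('b'): no match needed
  Position 2 ('a'): matches sub[0] = 'a'
  Position 3 ('c'): matches sub[1] = 'c'
  Position 4 ('d'): matches sub[2] = 'd'
  Position 5 ('d'): no match needed
  Position 6 ('b'): no match needed
  Position 7 ('a'): no match needed
  Position 8 ('c'): no match needed
  Position 9 ('c'): no match needed
All 3 characters matched => is a subsequence

1


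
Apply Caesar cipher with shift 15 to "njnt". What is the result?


Caesar cipher: shift "njnt" by 15
  'n' (pos 13) + 15 = pos 2 = 'c'
  'j' (pos 9) + 15 = pos 24 = 'y'
  'n' (pos 13) + 15 = pos 2 = 'c'
  't' (pos 19) + 15 = pos 8 = 'i'
Result: cyci

cyci


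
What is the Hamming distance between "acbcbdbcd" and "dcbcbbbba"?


Comparing "acbcbdbcd" and "dcbcbbbba" position by position:
  Position 0: 'a' vs 'd' => differ
  Position 1: 'c' vs 'c' => same
  Position 2: 'b' vs 'b' => same
  Position 3: 'c' vs 'c' => same
  Position 4: 'b' vs 'b' => same
  Position 5: 'd' vs 'b' => differ
  Position 6: 'b' vs 'b' => same
  Position 7: 'c' vs 'b' => differ
  Position 8: 'd' vs 'a' => differ
Total differences (Hamming distance): 4

4


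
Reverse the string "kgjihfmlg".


Input: kgjihfmlg
Reading characters right to left:
  Position 8: 'g'
  Position 7: 'l'
  Position 6: 'm'
  Position 5: 'f'
  Position 4: 'h'
  Position 3: 'i'
  Position 2: 'j'
  Position 1: 'g'
  Position 0: 'k'
Reversed: glmfhijgk

glmfhijgk


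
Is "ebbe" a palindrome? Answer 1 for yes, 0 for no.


Input: ebbe
Reversed: ebbe
  Compare pos 0 ('e') with pos 3 ('e'): match
  Compare pos 1 ('b') with pos 2 ('b'): match
Result: palindrome

1


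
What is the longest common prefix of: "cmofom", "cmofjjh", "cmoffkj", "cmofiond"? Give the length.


Words: cmofom, cmofjjh, cmoffkj, cmofiond
  Position 0: all 'c' => match
  Position 1: all 'm' => match
  Position 2: all 'o' => match
  Position 3: all 'f' => match
  Position 4: ('o', 'j', 'f', 'i') => mismatch, stop
LCP = "cmof" (length 4)

4


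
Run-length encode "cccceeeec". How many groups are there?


Input: cccceeeec
Scanning for consecutive runs:
  Group 1: 'c' x 4 (positions 0-3)
  Group 2: 'e' x 4 (positions 4-7)
  Group 3: 'c' x 1 (positions 8-8)
Total groups: 3

3


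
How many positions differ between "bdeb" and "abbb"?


Comparing "bdeb" and "abbb" position by position:
  Position 0: 'b' vs 'a' => DIFFER
  Position 1: 'd' vs 'b' => DIFFER
  Position 2: 'e' vs 'b' => DIFFER
  Position 3: 'b' vs 'b' => same
Positions that differ: 3

3


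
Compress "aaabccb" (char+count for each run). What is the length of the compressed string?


Input: aaabccb
Runs:
  'a' x 3 => "a3"
  'b' x 1 => "b1"
  'c' x 2 => "c2"
  'b' x 1 => "b1"
Compressed: "a3b1c2b1"
Compressed length: 8

8


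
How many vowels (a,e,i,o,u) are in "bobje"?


Input: bobje
Checking each character:
  'b' at position 0: consonant
  'o' at position 1: vowel (running total: 1)
  'b' at position 2: consonant
  'j' at position 3: consonant
  'e' at position 4: vowel (running total: 2)
Total vowels: 2

2


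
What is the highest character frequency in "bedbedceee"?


Input: bedbedceee
Character counts:
  'b': 2
  'c': 1
  'd': 2
  'e': 5
Maximum frequency: 5

5


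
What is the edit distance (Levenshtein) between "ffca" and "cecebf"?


Computing edit distance: "ffca" -> "cecebf"
DP table:
           c    e    c    e    b    f
      0    1    2    3    4    5    6
  f   1    1    2    3    4    5    5
  f   2    2    2    3    4    5    5
  c   3    2    3    2    3    4    5
  a   4    3    3    3    3    4    5
Edit distance = dp[4][6] = 5

5


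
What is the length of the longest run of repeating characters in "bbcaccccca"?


Input: "bbcaccccca"
Scanning for longest run:
  Position 1 ('b'): continues run of 'b', length=2
  Position 2 ('c'): new char, reset run to 1
  Position 3 ('a'): new char, reset run to 1
  Position 4 ('c'): new char, reset run to 1
  Position 5 ('c'): continues run of 'c', length=2
  Position 6 ('c'): continues run of 'c', length=3
  Position 7 ('c'): continues run of 'c', length=4
  Position 8 ('c'): continues run of 'c', length=5
  Position 9 ('a'): new char, reset run to 1
Longest run: 'c' with length 5

5


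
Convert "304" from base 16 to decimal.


Input: "304" in base 16
Positional expansion:
  Digit '3' (value 3) x 16^2 = 768
  Digit '0' (value 0) x 16^1 = 0
  Digit '4' (value 4) x 16^0 = 4
Sum = 772

772


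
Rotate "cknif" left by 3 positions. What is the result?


Input: "cknif", rotate left by 3
First 3 characters: "ckn"
Remaining characters: "if"
Concatenate remaining + first: "if" + "ckn" = "ifckn"

ifckn


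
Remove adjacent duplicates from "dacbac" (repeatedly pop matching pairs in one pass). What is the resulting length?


Input: dacbac
Stack-based adjacent duplicate removal:
  Read 'd': push. Stack: d
  Read 'a': push. Stack: da
  Read 'c': push. Stack: dac
  Read 'b': push. Stack: dacb
  Read 'a': push. Stack: dacba
  Read 'c': push. Stack: dacbac
Final stack: "dacbac" (length 6)

6


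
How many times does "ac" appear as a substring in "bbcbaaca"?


Searching for "ac" in "bbcbaaca"
Scanning each position:
  Position 0: "bb" => no
  Position 1: "bc" => no
  Position 2: "cb" => no
  Position 3: "ba" => no
  Position 4: "aa" => no
  Position 5: "ac" => MATCH
  Position 6: "ca" => no
Total occurrences: 1

1


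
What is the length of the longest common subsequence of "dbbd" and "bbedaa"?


LCS of "dbbd" and "bbedaa"
DP table:
           b    b    e    d    a    a
      0    0    0    0    0    0    0
  d   0    0    0    0    1    1    1
  b   0    1    1    1    1    1    1
  b   0    1    2    2    2    2    2
  d   0    1    2    2    3    3    3
LCS length = dp[4][6] = 3

3


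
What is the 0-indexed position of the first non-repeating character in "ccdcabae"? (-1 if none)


Input: ccdcabae
Character frequencies:
  'a': 2
  'b': 1
  'c': 3
  'd': 1
  'e': 1
Scanning left to right for freq == 1:
  Position 0 ('c'): freq=3, skip
  Position 1 ('c'): freq=3, skip
  Position 2 ('d'): unique! => answer = 2

2


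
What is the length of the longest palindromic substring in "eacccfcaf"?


Input: "eacccfcaf"
Checking substrings for palindromes:
  [2:5] "ccc" (len 3) => palindrome
  [4:7] "cfc" (len 3) => palindrome
  [2:4] "cc" (len 2) => palindrome
  [3:5] "cc" (len 2) => palindrome
Longest palindromic substring: "ccc" with length 3

3


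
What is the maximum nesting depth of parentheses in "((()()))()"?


Input: "((()()))()"
Tracking depth:
  Position 0 '(': depth becomes 1
  Position 1 '(': depth becomes 2
  Position 2 '(': depth becomes 3
  Position 3 ')': depth becomes 2
  Position 4 '(': depth becomes 3
  Position 5 ')': depth becomes 2
  Position 6 ')': depth becomes 1
  Position 7 ')': depth becomes 0
  Position 8 '(': depth becomes 1
  Position 9 ')': depth becomes 0
Maximum depth reached: 3

3


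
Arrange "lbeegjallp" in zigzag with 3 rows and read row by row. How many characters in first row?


Zigzag "lbeegjallp" into 3 rows:
Placing characters:
  'l' => row 0
  'b' => row 1
  'e' => row 2
  'e' => row 1
  'g' => row 0
  'j' => row 1
  'a' => row 2
  'l' => row 1
  'l' => row 0
  'p' => row 1
Rows:
  Row 0: "lgl"
  Row 1: "bejlp"
  Row 2: "ea"
First row length: 3

3


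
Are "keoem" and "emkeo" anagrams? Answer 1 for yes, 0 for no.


Strings: "keoem", "emkeo"
Sorted first:  eekmo
Sorted second: eekmo
Sorted forms match => anagrams

1


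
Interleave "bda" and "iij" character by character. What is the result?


Interleaving "bda" and "iij":
  Position 0: 'b' from first, 'i' from second => "bi"
  Position 1: 'd' from first, 'i' from second => "di"
  Position 2: 'a' from first, 'j' from second => "aj"
Result: bidiaj

bidiaj


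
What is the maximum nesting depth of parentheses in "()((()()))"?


Input: "()((()()))"
Tracking depth:
  Position 0 '(': depth becomes 1
  Position 1 ')': depth becomes 0
  Position 2 '(': depth becomes 1
  Position 3 '(': depth becomes 2
  Position 4 '(': depth becomes 3
  Position 5 ')': depth becomes 2
  Position 6 '(': depth becomes 3
  Position 7 ')': depth becomes 2
  Position 8 ')': depth becomes 1
  Position 9 ')': depth becomes 0
Maximum depth reached: 3

3


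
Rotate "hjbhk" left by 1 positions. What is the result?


Input: "hjbhk", rotate left by 1
First 1 characters: "h"
Remaining characters: "jbhk"
Concatenate remaining + first: "jbhk" + "h" = "jbhkh"

jbhkh


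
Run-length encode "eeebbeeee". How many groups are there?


Input: eeebbeeee
Scanning for consecutive runs:
  Group 1: 'e' x 3 (positions 0-2)
  Group 2: 'b' x 2 (positions 3-4)
  Group 3: 'e' x 4 (positions 5-8)
Total groups: 3

3


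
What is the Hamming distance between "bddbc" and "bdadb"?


Comparing "bddbc" and "bdadb" position by position:
  Position 0: 'b' vs 'b' => same
  Position 1: 'd' vs 'd' => same
  Position 2: 'd' vs 'a' => differ
  Position 3: 'b' vs 'd' => differ
  Position 4: 'c' vs 'b' => differ
Total differences (Hamming distance): 3

3


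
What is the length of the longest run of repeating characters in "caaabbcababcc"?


Input: "caaabbcababcc"
Scanning for longest run:
  Position 1 ('a'): new char, reset run to 1
  Position 2 ('a'): continues run of 'a', length=2
  Position 3 ('a'): continues run of 'a', length=3
  Position 4 ('b'): new char, reset run to 1
  Position 5 ('b'): continues run of 'b', length=2
  Position 6 ('c'): new char, reset run to 1
  Position 7 ('a'): new char, reset run to 1
  Position 8 ('b'): new char, reset run to 1
  Position 9 ('a'): new char, reset run to 1
  Position 10 ('b'): new char, reset run to 1
  Position 11 ('c'): new char, reset run to 1
  Position 12 ('c'): continues run of 'c', length=2
Longest run: 'a' with length 3

3


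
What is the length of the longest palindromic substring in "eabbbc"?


Input: "eabbbc"
Checking substrings for palindromes:
  [2:5] "bbb" (len 3) => palindrome
  [2:4] "bb" (len 2) => palindrome
  [3:5] "bb" (len 2) => palindrome
Longest palindromic substring: "bbb" with length 3

3


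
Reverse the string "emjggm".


Input: emjggm
Reading characters right to left:
  Position 5: 'm'
  Position 4: 'g'
  Position 3: 'g'
  Position 2: 'j'
  Position 1: 'm'
  Position 0: 'e'
Reversed: mggjme

mggjme


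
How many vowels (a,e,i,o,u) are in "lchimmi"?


Input: lchimmi
Checking each character:
  'l' at position 0: consonant
  'c' at position 1: consonant
  'h' at position 2: consonant
  'i' at position 3: vowel (running total: 1)
  'm' at position 4: consonant
  'm' at position 5: consonant
  'i' at position 6: vowel (running total: 2)
Total vowels: 2

2


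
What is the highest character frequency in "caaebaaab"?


Input: caaebaaab
Character counts:
  'a': 5
  'b': 2
  'c': 1
  'e': 1
Maximum frequency: 5

5


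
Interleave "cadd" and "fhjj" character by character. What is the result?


Interleaving "cadd" and "fhjj":
  Position 0: 'c' from first, 'f' from second => "cf"
  Position 1: 'a' from first, 'h' from second => "ah"
  Position 2: 'd' from first, 'j' from second => "dj"
  Position 3: 'd' from first, 'j' from second => "dj"
Result: cfahdjdj

cfahdjdj


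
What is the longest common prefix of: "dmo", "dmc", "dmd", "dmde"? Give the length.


Words: dmo, dmc, dmd, dmde
  Position 0: all 'd' => match
  Position 1: all 'm' => match
  Position 2: ('o', 'c', 'd', 'd') => mismatch, stop
LCP = "dm" (length 2)

2


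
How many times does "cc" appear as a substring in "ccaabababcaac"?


Searching for "cc" in "ccaabababcaac"
Scanning each position:
  Position 0: "cc" => MATCH
  Position 1: "ca" => no
  Position 2: "aa" => no
  Position 3: "ab" => no
  Position 4: "ba" => no
  Position 5: "ab" => no
  Position 6: "ba" => no
  Position 7: "ab" => no
  Position 8: "bc" => no
  Position 9: "ca" => no
  Position 10: "aa" => no
  Position 11: "ac" => no
Total occurrences: 1

1


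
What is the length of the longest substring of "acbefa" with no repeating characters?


Input: "acbefa"
Sliding window (track last position of each char):
  Position 0 ('a'): window [0,0] length 1 -- new best
  Position 1 ('c'): window [0,1] length 2 -- new best
  Position 2 ('b'): window [0,2] length 3 -- new best
  Position 3 ('e'): window [0,3] length 4 -- new best
  Position 4 ('f'): window [0,4] length 5 -- new best
  Position 5 ('a'): repeat (last at 0), move window start to 1
  Position 5 ('a'): window [1,5] length 5
Longest substring with no repeats: "acbef" with length 5

5


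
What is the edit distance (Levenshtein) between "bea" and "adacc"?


Computing edit distance: "bea" -> "adacc"
DP table:
           a    d    a    c    c
      0    1    2    3    4    5
  b   1    1    2    3    4    5
  e   2    2    2    3    4    5
  a   3    2    3    2    3    4
Edit distance = dp[3][5] = 4

4


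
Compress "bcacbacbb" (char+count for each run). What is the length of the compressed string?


Input: bcacbacbb
Runs:
  'b' x 1 => "b1"
  'c' x 1 => "c1"
  'a' x 1 => "a1"
  'c' x 1 => "c1"
  'b' x 1 => "b1"
  'a' x 1 => "a1"
  'c' x 1 => "c1"
  'b' x 2 => "b2"
Compressed: "b1c1a1c1b1a1c1b2"
Compressed length: 16

16


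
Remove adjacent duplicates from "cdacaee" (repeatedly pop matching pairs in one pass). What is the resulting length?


Input: cdacaee
Stack-based adjacent duplicate removal:
  Read 'c': push. Stack: c
  Read 'd': push. Stack: cd
  Read 'a': push. Stack: cda
  Read 'c': push. Stack: cdac
  Read 'a': push. Stack: cdaca
  Read 'e': push. Stack: cdacae
  Read 'e': matches stack top 'e' => pop. Stack: cdaca
Final stack: "cdaca" (length 5)

5


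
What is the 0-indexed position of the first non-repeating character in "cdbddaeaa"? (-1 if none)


Input: cdbddaeaa
Character frequencies:
  'a': 3
  'b': 1
  'c': 1
  'd': 3
  'e': 1
Scanning left to right for freq == 1:
  Position 0 ('c'): unique! => answer = 0

0


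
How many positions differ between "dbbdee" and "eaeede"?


Comparing "dbbdee" and "eaeede" position by position:
  Position 0: 'd' vs 'e' => DIFFER
  Position 1: 'b' vs 'a' => DIFFER
  Position 2: 'b' vs 'e' => DIFFER
  Position 3: 'd' vs 'e' => DIFFER
  Position 4: 'e' vs 'd' => DIFFER
  Position 5: 'e' vs 'e' => same
Positions that differ: 5

5


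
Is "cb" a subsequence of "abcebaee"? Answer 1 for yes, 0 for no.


Check if "cb" is a subsequence of "abcebaee"
Greedy scan:
  Position 0 ('a'): no match needed
  Position 1 ('b'): no match needed
  Position 2 ('c'): matches sub[0] = 'c'
  Position 3 ('e'): no match needed
  Position 4 ('b'): matches sub[1] = 'b'
  Position 5 ('a'): no match needed
  Position 6 ('e'): no match needed
  Position 7 ('e'): no match needed
All 2 characters matched => is a subsequence

1


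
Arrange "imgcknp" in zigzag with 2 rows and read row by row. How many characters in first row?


Zigzag "imgcknp" into 2 rows:
Placing characters:
  'i' => row 0
  'm' => row 1
  'g' => row 0
  'c' => row 1
  'k' => row 0
  'n' => row 1
  'p' => row 0
Rows:
  Row 0: "igkp"
  Row 1: "mcn"
First row length: 4

4


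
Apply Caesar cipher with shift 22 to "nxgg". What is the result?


Caesar cipher: shift "nxgg" by 22
  'n' (pos 13) + 22 = pos 9 = 'j'
  'x' (pos 23) + 22 = pos 19 = 't'
  'g' (pos 6) + 22 = pos 2 = 'c'
  'g' (pos 6) + 22 = pos 2 = 'c'
Result: jtcc

jtcc


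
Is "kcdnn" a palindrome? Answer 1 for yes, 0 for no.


Input: kcdnn
Reversed: nndck
  Compare pos 0 ('k') with pos 4 ('n'): MISMATCH
  Compare pos 1 ('c') with pos 3 ('n'): MISMATCH
Result: not a palindrome

0


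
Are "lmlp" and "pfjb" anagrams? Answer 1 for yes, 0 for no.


Strings: "lmlp", "pfjb"
Sorted first:  llmp
Sorted second: bfjp
Differ at position 0: 'l' vs 'b' => not anagrams

0


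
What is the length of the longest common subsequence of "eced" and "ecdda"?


LCS of "eced" and "ecdda"
DP table:
           e    c    d    d    a
      0    0    0    0    0    0
  e   0    1    1    1    1    1
  c   0    1    2    2    2    2
  e   0    1    2    2    2    2
  d   0    1    2    3    3    3
LCS length = dp[4][5] = 3

3


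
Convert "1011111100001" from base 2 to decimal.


Input: "1011111100001" in base 2
Positional expansion:
  Digit '1' (value 1) x 2^12 = 4096
  Digit '0' (value 0) x 2^11 = 0
  Digit '1' (value 1) x 2^10 = 1024
  Digit '1' (value 1) x 2^9 = 512
  Digit '1' (value 1) x 2^8 = 256
  Digit '1' (value 1) x 2^7 = 128
  Digit '1' (value 1) x 2^6 = 64
  Digit '1' (value 1) x 2^5 = 32
  Digit '0' (value 0) x 2^4 = 0
  Digit '0' (value 0) x 2^3 = 0
  Digit '0' (value 0) x 2^2 = 0
  Digit '0' (value 0) x 2^1 = 0
  Digit '1' (value 1) x 2^0 = 1
Sum = 6113

6113


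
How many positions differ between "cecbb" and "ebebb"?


Comparing "cecbb" and "ebebb" position by position:
  Position 0: 'c' vs 'e' => DIFFER
  Position 1: 'e' vs 'b' => DIFFER
  Position 2: 'c' vs 'e' => DIFFER
  Position 3: 'b' vs 'b' => same
  Position 4: 'b' vs 'b' => same
Positions that differ: 3

3


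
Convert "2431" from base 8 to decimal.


Input: "2431" in base 8
Positional expansion:
  Digit '2' (value 2) x 8^3 = 1024
  Digit '4' (value 4) x 8^2 = 256
  Digit '3' (value 3) x 8^1 = 24
  Digit '1' (value 1) x 8^0 = 1
Sum = 1305

1305


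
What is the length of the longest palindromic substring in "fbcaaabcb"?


Input: "fbcaaabcb"
Checking substrings for palindromes:
  [3:6] "aaa" (len 3) => palindrome
  [6:9] "bcb" (len 3) => palindrome
  [3:5] "aa" (len 2) => palindrome
  [4:6] "aa" (len 2) => palindrome
Longest palindromic substring: "aaa" with length 3

3


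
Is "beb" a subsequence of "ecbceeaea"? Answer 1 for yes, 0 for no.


Check if "beb" is a subsequence of "ecbceeaea"
Greedy scan:
  Position 0 ('e'): no match needed
  Position 1 ('c'): no match needed
  Position 2 ('b'): matches sub[0] = 'b'
  Position 3 ('c'): no match needed
  Position 4 ('e'): matches sub[1] = 'e'
  Position 5 ('e'): no match needed
  Position 6 ('a'): no match needed
  Position 7 ('e'): no match needed
  Position 8 ('a'): no match needed
Only matched 2/3 characters => not a subsequence

0


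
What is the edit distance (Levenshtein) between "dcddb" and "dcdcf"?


Computing edit distance: "dcddb" -> "dcdcf"
DP table:
           d    c    d    c    f
      0    1    2    3    4    5
  d   1    0    1    2    3    4
  c   2    1    0    1    2    3
  d   3    2    1    0    1    2
  d   4    3    2    1    1    2
  b   5    4    3    2    2    2
Edit distance = dp[5][5] = 2

2


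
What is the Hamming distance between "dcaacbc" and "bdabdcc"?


Comparing "dcaacbc" and "bdabdcc" position by position:
  Position 0: 'd' vs 'b' => differ
  Position 1: 'c' vs 'd' => differ
  Position 2: 'a' vs 'a' => same
  Position 3: 'a' vs 'b' => differ
  Position 4: 'c' vs 'd' => differ
  Position 5: 'b' vs 'c' => differ
  Position 6: 'c' vs 'c' => same
Total differences (Hamming distance): 5

5


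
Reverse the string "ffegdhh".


Input: ffegdhh
Reading characters right to left:
  Position 6: 'h'
  Position 5: 'h'
  Position 4: 'd'
  Position 3: 'g'
  Position 2: 'e'
  Position 1: 'f'
  Position 0: 'f'
Reversed: hhdgeff

hhdgeff


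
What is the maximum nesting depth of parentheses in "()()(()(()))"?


Input: "()()(()(()))"
Tracking depth:
  Position 0 '(': depth becomes 1
  Position 1 ')': depth becomes 0
  Position 2 '(': depth becomes 1
  Position 3 ')': depth becomes 0
  Position 4 '(': depth becomes 1
  Position 5 '(': depth becomes 2
  Position 6 ')': depth becomes 1
  Position 7 '(': depth becomes 2
  Position 8 '(': depth becomes 3
  Position 9 ')': depth becomes 2
  Position 10 ')': depth becomes 1
  Position 11 ')': depth becomes 0
Maximum depth reached: 3

3


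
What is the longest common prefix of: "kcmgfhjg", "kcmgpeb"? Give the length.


Words: kcmgfhjg, kcmgpeb
  Position 0: all 'k' => match
  Position 1: all 'c' => match
  Position 2: all 'm' => match
  Position 3: all 'g' => match
  Position 4: ('f', 'p') => mismatch, stop
LCP = "kcmg" (length 4)

4


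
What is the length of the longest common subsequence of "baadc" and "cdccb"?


LCS of "baadc" and "cdccb"
DP table:
           c    d    c    c    b
      0    0    0    0    0    0
  b   0    0    0    0    0    1
  a   0    0    0    0    0    1
  a   0    0    0    0    0    1
  d   0    0    1    1    1    1
  c   0    1    1    2    2    2
LCS length = dp[5][5] = 2

2


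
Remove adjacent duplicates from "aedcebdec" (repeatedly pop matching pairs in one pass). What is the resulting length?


Input: aedcebdec
Stack-based adjacent duplicate removal:
  Read 'a': push. Stack: a
  Read 'e': push. Stack: ae
  Read 'd': push. Stack: aed
  Read 'c': push. Stack: aedc
  Read 'e': push. Stack: aedce
  Read 'b': push. Stack: aedceb
  Read 'd': push. Stack: aedcebd
  Read 'e': push. Stack: aedcebde
  Read 'c': push. Stack: aedcebdec
Final stack: "aedcebdec" (length 9)

9


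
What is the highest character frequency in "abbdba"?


Input: abbdba
Character counts:
  'a': 2
  'b': 3
  'd': 1
Maximum frequency: 3

3


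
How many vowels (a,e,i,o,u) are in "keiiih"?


Input: keiiih
Checking each character:
  'k' at position 0: consonant
  'e' at position 1: vowel (running total: 1)
  'i' at position 2: vowel (running total: 2)
  'i' at position 3: vowel (running total: 3)
  'i' at position 4: vowel (running total: 4)
  'h' at position 5: consonant
Total vowels: 4

4


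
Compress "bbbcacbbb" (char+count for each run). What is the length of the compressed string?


Input: bbbcacbbb
Runs:
  'b' x 3 => "b3"
  'c' x 1 => "c1"
  'a' x 1 => "a1"
  'c' x 1 => "c1"
  'b' x 3 => "b3"
Compressed: "b3c1a1c1b3"
Compressed length: 10

10


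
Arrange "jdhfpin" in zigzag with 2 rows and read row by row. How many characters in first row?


Zigzag "jdhfpin" into 2 rows:
Placing characters:
  'j' => row 0
  'd' => row 1
  'h' => row 0
  'f' => row 1
  'p' => row 0
  'i' => row 1
  'n' => row 0
Rows:
  Row 0: "jhpn"
  Row 1: "dfi"
First row length: 4

4


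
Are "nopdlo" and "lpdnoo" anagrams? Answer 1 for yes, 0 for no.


Strings: "nopdlo", "lpdnoo"
Sorted first:  dlnoop
Sorted second: dlnoop
Sorted forms match => anagrams

1


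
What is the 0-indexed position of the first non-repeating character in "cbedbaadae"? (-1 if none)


Input: cbedbaadae
Character frequencies:
  'a': 3
  'b': 2
  'c': 1
  'd': 2
  'e': 2
Scanning left to right for freq == 1:
  Position 0 ('c'): unique! => answer = 0

0


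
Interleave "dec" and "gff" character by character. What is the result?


Interleaving "dec" and "gff":
  Position 0: 'd' from first, 'g' from second => "dg"
  Position 1: 'e' from first, 'f' from second => "ef"
  Position 2: 'c' from first, 'f' from second => "cf"
Result: dgefcf

dgefcf


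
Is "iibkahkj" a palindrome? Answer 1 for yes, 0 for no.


Input: iibkahkj
Reversed: jkhakbii
  Compare pos 0 ('i') with pos 7 ('j'): MISMATCH
  Compare pos 1 ('i') with pos 6 ('k'): MISMATCH
  Compare pos 2 ('b') with pos 5 ('h'): MISMATCH
  Compare pos 3 ('k') with pos 4 ('a'): MISMATCH
Result: not a palindrome

0


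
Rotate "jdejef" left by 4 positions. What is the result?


Input: "jdejef", rotate left by 4
First 4 characters: "jdej"
Remaining characters: "ef"
Concatenate remaining + first: "ef" + "jdej" = "efjdej"

efjdej


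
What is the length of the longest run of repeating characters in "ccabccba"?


Input: "ccabccba"
Scanning for longest run:
  Position 1 ('c'): continues run of 'c', length=2
  Position 2 ('a'): new char, reset run to 1
  Position 3 ('b'): new char, reset run to 1
  Position 4 ('c'): new char, reset run to 1
  Position 5 ('c'): continues run of 'c', length=2
  Position 6 ('b'): new char, reset run to 1
  Position 7 ('a'): new char, reset run to 1
Longest run: 'c' with length 2

2


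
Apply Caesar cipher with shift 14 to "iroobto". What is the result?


Caesar cipher: shift "iroobto" by 14
  'i' (pos 8) + 14 = pos 22 = 'w'
  'r' (pos 17) + 14 = pos 5 = 'f'
  'o' (pos 14) + 14 = pos 2 = 'c'
  'o' (pos 14) + 14 = pos 2 = 'c'
  'b' (pos 1) + 14 = pos 15 = 'p'
  't' (pos 19) + 14 = pos 7 = 'h'
  'o' (pos 14) + 14 = pos 2 = 'c'
Result: wfccphc

wfccphc


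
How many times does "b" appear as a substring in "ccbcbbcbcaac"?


Searching for "b" in "ccbcbbcbcaac"
Scanning each position:
  Position 0: "c" => no
  Position 1: "c" => no
  Position 2: "b" => MATCH
  Position 3: "c" => no
  Position 4: "b" => MATCH
  Position 5: "b" => MATCH
  Position 6: "c" => no
  Position 7: "b" => MATCH
  Position 8: "c" => no
  Position 9: "a" => no
  Position 10: "a" => no
  Position 11: "c" => no
Total occurrences: 4

4


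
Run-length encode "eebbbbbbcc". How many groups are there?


Input: eebbbbbbcc
Scanning for consecutive runs:
  Group 1: 'e' x 2 (positions 0-1)
  Group 2: 'b' x 6 (positions 2-7)
  Group 3: 'c' x 2 (positions 8-9)
Total groups: 3

3


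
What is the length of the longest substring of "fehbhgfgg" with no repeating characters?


Input: "fehbhgfgg"
Sliding window (track last position of each char):
  Position 0 ('f'): window [0,0] length 1 -- new best
  Position 1 ('e'): window [0,1] length 2 -- new best
  Position 2 ('h'): window [0,2] length 3 -- new best
  Position 3 ('b'): window [0,3] length 4 -- new best
  Position 4 ('h'): repeat (last at 2), move window start to 3
  Position 4 ('h'): window [3,4] length 2
  Position 5 ('g'): window [3,5] length 3
  Position 6 ('f'): window [3,6] length 4
  Position 7 ('g'): repeat (last at 5), move window start to 6
  Position 7 ('g'): window [6,7] length 2
  Position 8 ('g'): repeat (last at 7), move window start to 8
  Position 8 ('g'): window [8,8] length 1
Longest substring with no repeats: "fehb" with length 4

4


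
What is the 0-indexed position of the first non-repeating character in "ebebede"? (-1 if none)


Input: ebebede
Character frequencies:
  'b': 2
  'd': 1
  'e': 4
Scanning left to right for freq == 1:
  Position 0 ('e'): freq=4, skip
  Position 1 ('b'): freq=2, skip
  Position 2 ('e'): freq=4, skip
  Position 3 ('b'): freq=2, skip
  Position 4 ('e'): freq=4, skip
  Position 5 ('d'): unique! => answer = 5

5


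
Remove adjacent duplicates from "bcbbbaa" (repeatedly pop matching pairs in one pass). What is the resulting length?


Input: bcbbbaa
Stack-based adjacent duplicate removal:
  Read 'b': push. Stack: b
  Read 'c': push. Stack: bc
  Read 'b': push. Stack: bcb
  Read 'b': matches stack top 'b' => pop. Stack: bc
  Read 'b': push. Stack: bcb
  Read 'a': push. Stack: bcba
  Read 'a': matches stack top 'a' => pop. Stack: bcb
Final stack: "bcb" (length 3)

3


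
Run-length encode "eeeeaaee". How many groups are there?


Input: eeeeaaee
Scanning for consecutive runs:
  Group 1: 'e' x 4 (positions 0-3)
  Group 2: 'a' x 2 (positions 4-5)
  Group 3: 'e' x 2 (positions 6-7)
Total groups: 3

3


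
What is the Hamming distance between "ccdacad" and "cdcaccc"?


Comparing "ccdacad" and "cdcaccc" position by position:
  Position 0: 'c' vs 'c' => same
  Position 1: 'c' vs 'd' => differ
  Position 2: 'd' vs 'c' => differ
  Position 3: 'a' vs 'a' => same
  Position 4: 'c' vs 'c' => same
  Position 5: 'a' vs 'c' => differ
  Position 6: 'd' vs 'c' => differ
Total differences (Hamming distance): 4

4


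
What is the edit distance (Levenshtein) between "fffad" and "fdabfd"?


Computing edit distance: "fffad" -> "fdabfd"
DP table:
           f    d    a    b    f    d
      0    1    2    3    4    5    6
  f   1    0    1    2    3    4    5
  f   2    1    1    2    3    3    4
  f   3    2    2    2    3    3    4
  a   4    3    3    2    3    4    4
  d   5    4    3    3    3    4    4
Edit distance = dp[5][6] = 4

4


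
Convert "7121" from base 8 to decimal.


Input: "7121" in base 8
Positional expansion:
  Digit '7' (value 7) x 8^3 = 3584
  Digit '1' (value 1) x 8^2 = 64
  Digit '2' (value 2) x 8^1 = 16
  Digit '1' (value 1) x 8^0 = 1
Sum = 3665

3665


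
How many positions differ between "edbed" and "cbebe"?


Comparing "edbed" and "cbebe" position by position:
  Position 0: 'e' vs 'c' => DIFFER
  Position 1: 'd' vs 'b' => DIFFER
  Position 2: 'b' vs 'e' => DIFFER
  Position 3: 'e' vs 'b' => DIFFER
  Position 4: 'd' vs 'e' => DIFFER
Positions that differ: 5

5


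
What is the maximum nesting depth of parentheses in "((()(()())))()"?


Input: "((()(()())))()"
Tracking depth:
  Position 0 '(': depth becomes 1
  Position 1 '(': depth becomes 2
  Position 2 '(': depth becomes 3
  Position 3 ')': depth becomes 2
  Position 4 '(': depth becomes 3
  Position 5 '(': depth becomes 4
  Position 6 ')': depth becomes 3
  Position 7 '(': depth becomes 4
  Position 8 ')': depth becomes 3
  Position 9 ')': depth becomes 2
  Position 10 ')': depth becomes 1
  Position 11 ')': depth becomes 0
  Position 12 '(': depth becomes 1
  Position 13 ')': depth becomes 0
Maximum depth reached: 4

4


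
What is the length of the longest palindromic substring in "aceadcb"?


Input: "aceadcb"
Checking substrings for palindromes:
  No multi-char palindromic substrings found
Longest palindromic substring: "a" with length 1

1


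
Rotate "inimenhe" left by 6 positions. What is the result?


Input: "inimenhe", rotate left by 6
First 6 characters: "inimen"
Remaining characters: "he"
Concatenate remaining + first: "he" + "inimen" = "heinimen"

heinimen


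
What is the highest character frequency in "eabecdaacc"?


Input: eabecdaacc
Character counts:
  'a': 3
  'b': 1
  'c': 3
  'd': 1
  'e': 2
Maximum frequency: 3

3
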